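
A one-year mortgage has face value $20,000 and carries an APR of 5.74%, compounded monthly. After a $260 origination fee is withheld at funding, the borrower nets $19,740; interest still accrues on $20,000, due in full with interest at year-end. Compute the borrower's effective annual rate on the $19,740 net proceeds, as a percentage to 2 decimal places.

7.29%

Amount owed after one year: 20,000 × (1 + 0.0574/12)^12 = 20,000 × 1.058934 = $21,178.69.
Effective rate on net proceeds: 21,178.69 / 19,740 − 1 = 0.072882 = 7.29%.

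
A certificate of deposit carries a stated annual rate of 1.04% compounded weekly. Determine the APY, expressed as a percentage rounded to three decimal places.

1.045%

EAR = (1 + 0.0104/52)^52 − 1.
= 1.010453 − 1 = 1.045%.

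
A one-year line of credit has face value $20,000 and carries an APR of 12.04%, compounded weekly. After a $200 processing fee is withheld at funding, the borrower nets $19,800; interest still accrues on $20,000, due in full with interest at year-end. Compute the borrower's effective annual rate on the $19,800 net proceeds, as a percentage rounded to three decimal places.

13.918%

Amount owed after one year: 20,000 × (1 + 0.1204/52)^52 = 20,000 × 1.127791 = $22,555.82.
Effective rate on net proceeds: 22,555.82 / 19,800 − 1 = 0.139183 = 13.918%.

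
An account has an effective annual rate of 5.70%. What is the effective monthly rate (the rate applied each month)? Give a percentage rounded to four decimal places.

The per-month rate i satisfies (1 + i)^12 = 1 + 0.0570.
i = 1.0570^(1/12) − 1 = 0.0046302 = 0.4630%.

0.4630%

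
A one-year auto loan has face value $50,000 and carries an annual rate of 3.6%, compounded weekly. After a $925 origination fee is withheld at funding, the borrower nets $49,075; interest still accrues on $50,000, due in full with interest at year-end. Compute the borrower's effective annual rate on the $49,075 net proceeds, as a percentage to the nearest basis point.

Amount owed after one year: 50,000 × (1 + 0.036/52)^52 = 50,000 × 1.036643 = $51,832.15.
Effective rate on net proceeds: 51,832.15 / 49,075 − 1 = 0.056182 = 5.62%.

5.62%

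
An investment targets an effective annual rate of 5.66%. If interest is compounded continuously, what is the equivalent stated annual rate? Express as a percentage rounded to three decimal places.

Continuous: nominal r satisfies e^r − 1 = 0.0566.
r = ln(1 + 0.0566) = ln(1.0566) = 0.055056 = 5.506%.

5.506%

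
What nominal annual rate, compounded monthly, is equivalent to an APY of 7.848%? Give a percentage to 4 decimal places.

7.5791%

(1 + r/12)^12 − 1 = 0.07848, so 1 + r/12 = 1.07848^(1/12).
r/12 = 0.006316, so r = 0.075791 = 7.5791%.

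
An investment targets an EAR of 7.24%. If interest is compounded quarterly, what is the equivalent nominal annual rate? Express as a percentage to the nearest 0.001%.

(1 + r/4)^4 − 1 = 0.0724, so 1 + r/4 = 1.0724^(1/4).
r/4 = 0.017628, so r = 0.070513 = 7.051%.

7.051%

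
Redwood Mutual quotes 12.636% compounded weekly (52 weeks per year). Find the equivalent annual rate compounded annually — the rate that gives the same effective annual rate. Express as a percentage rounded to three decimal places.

13.452%

EAR = (1 + 0.12636/52)^52 − 1 = 0.134517.
Compounded annually, the equivalent nominal rate is the EAR itself: 13.452%.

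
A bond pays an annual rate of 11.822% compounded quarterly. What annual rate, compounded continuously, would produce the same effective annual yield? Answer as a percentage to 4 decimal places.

EAR = (1 + 0.11822/4)^4 − 1 = 0.123565.
Equivalent continuous rate: r = ln(1 + 0.123565) = 0.116507 = 11.6507%.

11.6507%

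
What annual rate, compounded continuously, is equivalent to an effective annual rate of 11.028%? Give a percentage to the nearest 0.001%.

Continuous: nominal r satisfies e^r − 1 = 0.11028.
r = ln(1 + 0.11028) = ln(1.11028) = 0.104612 = 10.461%.

10.461%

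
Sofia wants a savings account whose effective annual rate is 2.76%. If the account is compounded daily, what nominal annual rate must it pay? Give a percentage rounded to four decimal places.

(1 + r/365)^365 − 1 = 0.0276, so 1 + r/365 = 1.0276^(1/365).
r/365 = 0.000075, so r = 0.027227 = 2.7227%.

2.7227%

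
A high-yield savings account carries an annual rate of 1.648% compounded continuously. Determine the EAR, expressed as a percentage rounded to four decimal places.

With continuous compounding, EAR = e^0.01648 − 1.
e^0.01648 = 1.016617, so EAR = 0.016617 = 1.6617%.

1.6617%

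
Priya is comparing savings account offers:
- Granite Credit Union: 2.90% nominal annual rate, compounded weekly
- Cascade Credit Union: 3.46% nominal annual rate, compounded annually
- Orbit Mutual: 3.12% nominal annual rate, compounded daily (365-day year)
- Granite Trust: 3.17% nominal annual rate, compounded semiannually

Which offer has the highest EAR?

Granite Credit Union: (1 + 0.0290/52)^52 − 1 = 2.942%
Cascade Credit Union: compounded annually, EAR = 3.460%
Orbit Mutual: (1 + 0.0312/365)^365 − 1 = 3.169%
Granite Trust: (1 + 0.0317/2)^2 − 1 = 3.195%
The highest effective annual rate is Cascade Credit Union at 3.460%.

Cascade Credit Union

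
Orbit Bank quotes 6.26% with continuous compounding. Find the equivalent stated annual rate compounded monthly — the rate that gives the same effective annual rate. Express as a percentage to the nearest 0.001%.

EAR under continuous compounding: e^0.0626 − 1 = 0.064601.
Solve (1 + r/12)^12 = 1.064601: r/12 = 1.064601^(1/12) − 1 = 0.005230, so r = 0.062764 = 6.276%.

6.276%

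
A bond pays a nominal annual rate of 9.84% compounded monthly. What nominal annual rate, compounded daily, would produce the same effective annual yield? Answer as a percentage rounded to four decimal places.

9.8012%

EAR = (1 + 0.0984/12)^12 − 1 = 0.102961.
Solve (1 + r/365)^365 = 1.102961: r/365 = 1.102961^(1/365) − 1 = 0.000269, so r = 0.098012 = 9.8012%.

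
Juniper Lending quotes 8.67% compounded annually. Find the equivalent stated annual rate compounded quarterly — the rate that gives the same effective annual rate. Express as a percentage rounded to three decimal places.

8.402%

Compounded annually, EAR = nominal = 0.086700.
Solve (1 + r/4)^4 = 1.086700: r/4 = 1.086700^(1/4) − 1 = 0.021004, so r = 0.084016 = 8.402%.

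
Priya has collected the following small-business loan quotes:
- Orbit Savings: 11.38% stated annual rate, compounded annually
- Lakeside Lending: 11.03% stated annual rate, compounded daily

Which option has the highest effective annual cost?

Orbit Savings: compounded annually, EAR = 11.380%
Lakeside Lending: (1 + 0.1103/365)^365 − 1 = 11.659%
The highest effective annual rate is Lakeside Lending at 11.659%.

Lakeside Lending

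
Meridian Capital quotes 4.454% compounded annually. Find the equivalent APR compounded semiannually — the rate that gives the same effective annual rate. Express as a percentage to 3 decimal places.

Compounded annually, EAR = nominal = 0.044540.
Solve (1 + r/2)^2 = 1.044540: r/2 = 1.044540^(1/2) − 1 = 0.022027, so r = 0.044055 = 4.405%.

4.405%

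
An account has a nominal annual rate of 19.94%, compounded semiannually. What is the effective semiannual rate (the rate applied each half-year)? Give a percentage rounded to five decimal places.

9.97000%

With a nominal annual rate compounded semiannually, the periodic rate is the nominal rate divided by 2.
i = 0.1994 / 2 = 0.0997000 = 9.97000%.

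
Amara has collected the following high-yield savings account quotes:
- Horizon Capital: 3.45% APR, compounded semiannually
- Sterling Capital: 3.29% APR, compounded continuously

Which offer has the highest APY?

Horizon Capital

Horizon Capital: (1 + 0.0345/2)^2 − 1 = 3.480%
Sterling Capital: e^0.0329 − 1 = 3.345%
The highest effective annual rate is Horizon Capital at 3.480%.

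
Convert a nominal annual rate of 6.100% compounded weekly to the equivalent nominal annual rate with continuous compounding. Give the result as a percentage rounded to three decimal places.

6.096%

EAR = (1 + 0.06100/52)^52 − 1 = 0.062861.
Equivalent continuous rate: r = ln(1 + 0.062861) = 0.060964 = 6.096%.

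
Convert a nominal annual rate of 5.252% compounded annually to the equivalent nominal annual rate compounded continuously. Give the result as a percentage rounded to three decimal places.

Compounded annually, EAR = nominal = 0.052520.
Equivalent continuous rate: r = ln(1 + 0.052520) = 0.051187 = 5.119%.

5.119%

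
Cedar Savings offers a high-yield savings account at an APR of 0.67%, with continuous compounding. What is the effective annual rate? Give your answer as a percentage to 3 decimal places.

With continuous compounding, EAR = e^0.0067 − 1.
e^0.0067 = 1.006722, so EAR = 0.006722 = 0.672%.

0.672%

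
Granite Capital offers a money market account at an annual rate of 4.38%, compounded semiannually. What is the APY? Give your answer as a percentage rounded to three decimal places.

4.428%

EAR = (1 + 0.0438/2)^2 − 1.
= 1.044280 − 1 = 4.428%.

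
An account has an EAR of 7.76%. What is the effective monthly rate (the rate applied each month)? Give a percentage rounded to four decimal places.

0.6247%

The per-month rate i satisfies (1 + i)^12 = 1 + 0.0776.
i = 1.0776^(1/12) − 1 = 0.0062475 = 0.6247%.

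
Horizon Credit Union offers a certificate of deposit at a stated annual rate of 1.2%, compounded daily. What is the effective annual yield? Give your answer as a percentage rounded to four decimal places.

1.2072%

EAR = (1 + 0.012/365)^365 − 1.
= (1 + 0.000033)^365 − 1 = 1.012072 − 1 = 1.2072%.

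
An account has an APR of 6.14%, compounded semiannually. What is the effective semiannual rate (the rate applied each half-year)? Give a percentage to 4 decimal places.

With a nominal annual rate compounded semiannually, the periodic rate is the nominal rate divided by 2.
i = 0.0614 / 2 = 0.0307000 = 3.0700%.

3.0700%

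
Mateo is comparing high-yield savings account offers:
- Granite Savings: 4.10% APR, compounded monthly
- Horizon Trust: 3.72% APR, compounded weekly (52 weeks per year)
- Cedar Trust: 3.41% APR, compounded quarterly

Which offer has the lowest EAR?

Cedar Trust

Granite Savings: (1 + 0.0410/12)^12 − 1 = 4.178%
Horizon Trust: (1 + 0.0372/52)^52 − 1 = 3.789%
Cedar Trust: (1 + 0.0341/4)^4 − 1 = 3.454%
The lowest effective annual rate is Cedar Trust at 3.454%.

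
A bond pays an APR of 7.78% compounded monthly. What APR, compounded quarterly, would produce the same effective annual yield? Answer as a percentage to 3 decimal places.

7.831%

EAR = (1 + 0.0778/12)^12 − 1 = 0.080635.
Solve (1 + r/4)^4 = 1.080635: r/4 = 1.080635^(1/4) − 1 = 0.019576, so r = 0.078305 = 7.831%.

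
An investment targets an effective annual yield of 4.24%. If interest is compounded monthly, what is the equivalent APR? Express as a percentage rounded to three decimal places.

(1 + r/12)^12 − 1 = 0.0424, so 1 + r/12 = 1.0424^(1/12).
r/12 = 0.003466, so r = 0.041598 = 4.160%.

4.160%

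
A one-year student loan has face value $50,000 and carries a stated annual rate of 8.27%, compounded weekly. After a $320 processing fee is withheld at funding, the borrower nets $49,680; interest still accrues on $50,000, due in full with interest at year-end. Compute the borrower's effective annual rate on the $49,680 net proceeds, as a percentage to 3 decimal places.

9.314%

Amount owed after one year: 50,000 × (1 + 0.0827/52)^52 = 50,000 × 1.086145 = $54,307.23.
Effective rate on net proceeds: 54,307.23 / 49,680 − 1 = 0.093141 = 9.314%.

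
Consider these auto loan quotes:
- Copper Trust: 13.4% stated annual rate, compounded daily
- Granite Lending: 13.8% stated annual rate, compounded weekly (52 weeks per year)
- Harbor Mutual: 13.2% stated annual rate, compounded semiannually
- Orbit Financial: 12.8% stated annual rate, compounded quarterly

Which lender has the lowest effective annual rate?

Copper Trust: (1 + 0.134/365)^365 − 1 = 14.336%
Granite Lending: (1 + 0.138/52)^52 − 1 = 14.777%
Harbor Mutual: (1 + 0.132/2)^2 − 1 = 13.636%
Orbit Financial: (1 + 0.128/4)^4 − 1 = 13.428%
The lowest effective annual rate is Orbit Financial at 13.428%.

Orbit Financial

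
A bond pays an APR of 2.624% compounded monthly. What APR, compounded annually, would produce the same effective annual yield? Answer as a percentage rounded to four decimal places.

EAR = (1 + 0.02624/12)^12 − 1 = 0.026558.
Compounded annually, the equivalent nominal rate is the EAR itself: 2.6558%.

2.6558%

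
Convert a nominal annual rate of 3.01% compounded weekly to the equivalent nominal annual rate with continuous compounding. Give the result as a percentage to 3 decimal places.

EAR = (1 + 0.0301/52)^52 − 1 = 0.030549.
Equivalent continuous rate: r = ln(1 + 0.030549) = 0.030091 = 3.009%.

3.009%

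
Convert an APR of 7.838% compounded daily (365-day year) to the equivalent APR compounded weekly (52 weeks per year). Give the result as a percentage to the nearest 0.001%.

EAR = (1 + 0.07838/365)^365 − 1 = 0.081524.
Solve (1 + r/52)^52 = 1.081524: r/52 = 1.081524^(1/52) − 1 = 0.001508, so r = 0.078431 = 7.843%.

7.843%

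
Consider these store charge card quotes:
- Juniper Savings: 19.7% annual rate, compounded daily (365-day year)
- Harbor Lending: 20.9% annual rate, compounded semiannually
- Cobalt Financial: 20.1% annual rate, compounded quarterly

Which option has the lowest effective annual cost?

Juniper Savings: (1 + 0.197/365)^365 − 1 = 21.768%
Harbor Lending: (1 + 0.209/2)^2 − 1 = 21.992%
Cobalt Financial: (1 + 0.201/4)^4 − 1 = 21.666%
The lowest effective annual rate is Cobalt Financial at 21.666%.

Cobalt Financial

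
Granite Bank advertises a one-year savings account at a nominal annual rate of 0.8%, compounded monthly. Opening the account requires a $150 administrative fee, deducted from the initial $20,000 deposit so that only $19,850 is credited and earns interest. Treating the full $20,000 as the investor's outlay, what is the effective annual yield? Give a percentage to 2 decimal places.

0.05%

Value after one year: 19,850 × (1 + 0.008/12)^12 = 19,850 × 1.008029 = $20,009.38.
Effective yield on the $20,000 outlay: 20,009.38 / 20,000 − 1 = 0.000469 = 0.05%.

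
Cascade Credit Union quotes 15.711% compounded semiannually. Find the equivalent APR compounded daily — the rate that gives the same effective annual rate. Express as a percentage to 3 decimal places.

15.128%

EAR = (1 + 0.15711/2)^2 − 1 = 0.163281.
Solve (1 + r/365)^365 = 1.163281: r/365 = 1.163281^(1/365) − 1 = 0.000414, so r = 0.151276 = 15.128%.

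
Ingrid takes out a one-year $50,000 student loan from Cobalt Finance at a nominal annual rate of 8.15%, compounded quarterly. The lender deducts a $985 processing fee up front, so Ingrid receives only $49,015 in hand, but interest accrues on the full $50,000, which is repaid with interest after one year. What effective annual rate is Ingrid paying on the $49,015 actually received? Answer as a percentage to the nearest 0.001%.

Amount owed after one year: 50,000 × (1 + 0.0815/4)^4 = 50,000 × 1.084025 = $54,201.24.
Effective rate on net proceeds: 54,201.24 / 49,015 − 1 = 0.105809 = 10.581%.

10.581%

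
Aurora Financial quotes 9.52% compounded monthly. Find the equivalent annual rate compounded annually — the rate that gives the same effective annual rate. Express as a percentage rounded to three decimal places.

EAR = (1 + 0.0952/12)^12 − 1 = 0.099466.
Compounded annually, the equivalent nominal rate is the EAR itself: 9.947%.

9.947%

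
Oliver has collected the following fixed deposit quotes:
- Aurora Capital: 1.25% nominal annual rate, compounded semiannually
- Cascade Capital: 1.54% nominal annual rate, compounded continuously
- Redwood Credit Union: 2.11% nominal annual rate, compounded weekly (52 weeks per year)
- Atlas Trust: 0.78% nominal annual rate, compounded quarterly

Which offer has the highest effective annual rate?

Redwood Credit Union

Aurora Capital: (1 + 0.0125/2)^2 − 1 = 1.254%
Cascade Capital: e^0.0154 − 1 = 1.552%
Redwood Credit Union: (1 + 0.0211/52)^52 − 1 = 2.132%
Atlas Trust: (1 + 0.0078/4)^4 − 1 = 0.782%
The highest effective annual rate is Redwood Credit Union at 2.132%.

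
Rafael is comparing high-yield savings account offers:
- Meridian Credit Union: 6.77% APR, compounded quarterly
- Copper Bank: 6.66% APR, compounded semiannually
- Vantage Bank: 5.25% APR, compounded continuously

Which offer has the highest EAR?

Meridian Credit Union: (1 + 0.0677/4)^4 − 1 = 6.944%
Copper Bank: (1 + 0.0666/2)^2 − 1 = 6.771%
Vantage Bank: e^0.0525 − 1 = 5.390%
The highest effective annual rate is Meridian Credit Union at 6.944%.

Meridian Credit Union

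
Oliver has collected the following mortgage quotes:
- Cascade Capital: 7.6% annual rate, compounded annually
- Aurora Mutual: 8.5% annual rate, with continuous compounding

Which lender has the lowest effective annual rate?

Cascade Capital: compounded annually, EAR = 7.600%
Aurora Mutual: e^0.085 − 1 = 8.872%
The lowest effective annual rate is Cascade Capital at 7.600%.

Cascade Capital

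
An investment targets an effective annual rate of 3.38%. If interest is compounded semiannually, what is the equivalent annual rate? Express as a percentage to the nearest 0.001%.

3.352%

(1 + r/2)^2 − 1 = 0.0338, so 1 + r/2 = 1.0338^(1/2).
r/2 = 0.016760, so r = 0.033519 = 3.352%.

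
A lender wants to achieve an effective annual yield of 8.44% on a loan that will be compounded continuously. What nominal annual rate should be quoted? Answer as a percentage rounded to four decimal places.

Continuous: nominal r satisfies e^r − 1 = 0.0844.
r = ln(1 + 0.0844) = ln(1.0844) = 0.081027 = 8.1027%.

8.1027%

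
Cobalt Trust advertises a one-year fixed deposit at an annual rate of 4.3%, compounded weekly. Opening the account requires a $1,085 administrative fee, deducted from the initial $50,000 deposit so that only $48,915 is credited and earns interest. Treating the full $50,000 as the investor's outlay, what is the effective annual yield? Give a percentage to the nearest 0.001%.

2.127%

Value after one year: 48,915 × (1 + 0.043/52)^52 = 48,915 × 1.043919 = $51,063.31.
Effective yield on the $50,000 outlay: 51,063.31 / 50,000 − 1 = 0.021266 = 2.127%.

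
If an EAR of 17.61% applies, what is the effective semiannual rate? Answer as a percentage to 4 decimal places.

8.4481%

The per-half-year rate i satisfies (1 + i)^2 = 1 + 0.1761.
i = 1.1761^(1/2) − 1 = 0.0844814 = 8.4481%.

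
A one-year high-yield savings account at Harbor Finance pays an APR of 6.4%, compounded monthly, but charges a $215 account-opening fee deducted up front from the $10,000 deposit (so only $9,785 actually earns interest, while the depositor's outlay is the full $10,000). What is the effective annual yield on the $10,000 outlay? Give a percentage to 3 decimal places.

Value after one year: 9,785 × (1 + 0.064/12)^12 = 9,785 × 1.065911 = $10,429.94.
Effective yield on the $10,000 outlay: 10,429.94 / 10,000 − 1 = 0.042994 = 4.299%.

4.299%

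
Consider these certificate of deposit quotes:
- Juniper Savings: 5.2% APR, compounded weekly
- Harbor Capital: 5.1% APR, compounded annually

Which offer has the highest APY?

Juniper Savings

Juniper Savings: (1 + 0.052/52)^52 − 1 = 5.335%
Harbor Capital: compounded annually, EAR = 5.100%
The highest effective annual rate is Juniper Savings at 5.335%.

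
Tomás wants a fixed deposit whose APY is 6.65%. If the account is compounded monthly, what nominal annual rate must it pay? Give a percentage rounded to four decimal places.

6.4555%

(1 + r/12)^12 − 1 = 0.0665, so 1 + r/12 = 1.0665^(1/12).
r/12 = 0.005380, so r = 0.064555 = 6.4555%.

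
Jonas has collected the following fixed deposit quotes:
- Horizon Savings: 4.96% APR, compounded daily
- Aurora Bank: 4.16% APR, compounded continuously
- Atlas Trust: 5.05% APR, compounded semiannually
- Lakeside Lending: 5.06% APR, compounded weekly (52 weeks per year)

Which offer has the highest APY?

Lakeside Lending

Horizon Savings: (1 + 0.0496/365)^365 − 1 = 5.085%
Aurora Bank: e^0.0416 − 1 = 4.248%
Atlas Trust: (1 + 0.0505/2)^2 − 1 = 5.114%
Lakeside Lending: (1 + 0.0506/52)^52 − 1 = 5.188%
The highest effective annual rate is Lakeside Lending at 5.188%.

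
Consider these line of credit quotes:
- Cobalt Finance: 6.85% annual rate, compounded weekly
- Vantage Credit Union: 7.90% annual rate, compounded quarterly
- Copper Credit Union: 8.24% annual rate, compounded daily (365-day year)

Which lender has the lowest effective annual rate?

Cobalt Finance

Cobalt Finance: (1 + 0.0685/52)^52 − 1 = 7.085%
Vantage Credit Union: (1 + 0.0790/4)^4 − 1 = 8.137%
Copper Credit Union: (1 + 0.0824/365)^365 − 1 = 8.588%
The lowest effective annual rate is Cobalt Finance at 7.085%.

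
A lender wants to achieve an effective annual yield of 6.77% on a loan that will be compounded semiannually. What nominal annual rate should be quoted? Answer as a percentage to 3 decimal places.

6.659%

(1 + r/2)^2 − 1 = 0.0677, so 1 + r/2 = 1.0677^(1/2).
r/2 = 0.033296, so r = 0.066591 = 6.659%.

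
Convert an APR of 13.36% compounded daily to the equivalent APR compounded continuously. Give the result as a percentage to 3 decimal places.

13.358%

EAR = (1 + 0.1336/365)^365 − 1 = 0.142908.
Equivalent continuous rate: r = ln(1 + 0.142908) = 0.133576 = 13.358%.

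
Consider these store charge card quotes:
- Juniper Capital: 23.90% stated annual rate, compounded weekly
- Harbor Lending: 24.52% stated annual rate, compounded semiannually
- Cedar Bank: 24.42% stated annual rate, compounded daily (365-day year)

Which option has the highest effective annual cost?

Cedar Bank

Juniper Capital: (1 + 0.2390/52)^52 − 1 = 26.928%
Harbor Lending: (1 + 0.2452/2)^2 − 1 = 26.023%
Cedar Bank: (1 + 0.2442/365)^365 − 1 = 27.650%
The highest effective annual rate is Cedar Bank at 27.650%.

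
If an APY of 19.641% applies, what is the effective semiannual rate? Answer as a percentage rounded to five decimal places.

The per-half-year rate i satisfies (1 + i)^2 = 1 + 0.19641.
i = 1.19641^(1/2) − 1 = 0.0938053 = 9.38053%.

9.38053%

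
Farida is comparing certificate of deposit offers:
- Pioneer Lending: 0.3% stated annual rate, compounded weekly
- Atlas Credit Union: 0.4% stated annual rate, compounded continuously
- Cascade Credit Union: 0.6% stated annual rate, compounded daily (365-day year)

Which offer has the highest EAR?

Pioneer Lending: (1 + 0.003/52)^52 − 1 = 0.300%
Atlas Credit Union: e^0.004 − 1 = 0.401%
Cascade Credit Union: (1 + 0.006/365)^365 − 1 = 0.602%
The highest effective annual rate is Cascade Credit Union at 0.602%.

Cascade Credit Union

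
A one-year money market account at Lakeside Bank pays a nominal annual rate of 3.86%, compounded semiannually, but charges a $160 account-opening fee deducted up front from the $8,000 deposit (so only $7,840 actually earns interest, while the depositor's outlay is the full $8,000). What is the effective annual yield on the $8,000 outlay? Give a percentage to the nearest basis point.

Value after one year: 7,840 × (1 + 0.0386/2)^2 = 7,840 × 1.038972 = $8,145.54.
Effective yield on the $8,000 outlay: 8,145.54 / 8,000 − 1 = 0.018193 = 1.82%.

1.82%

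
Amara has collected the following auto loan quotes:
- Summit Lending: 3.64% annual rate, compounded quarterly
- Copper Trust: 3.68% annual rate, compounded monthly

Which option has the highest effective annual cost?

Copper Trust

Summit Lending: (1 + 0.0364/4)^4 − 1 = 3.690%
Copper Trust: (1 + 0.0368/12)^12 − 1 = 3.743%
The highest effective annual rate is Copper Trust at 3.743%.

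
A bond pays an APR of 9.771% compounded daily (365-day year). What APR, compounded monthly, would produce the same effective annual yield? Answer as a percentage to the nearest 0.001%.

9.810%

EAR = (1 + 0.09771/365)^365 − 1 = 0.102629.
Solve (1 + r/12)^12 = 1.102629: r/12 = 1.102629^(1/12) − 1 = 0.008175, so r = 0.098096 = 9.810%.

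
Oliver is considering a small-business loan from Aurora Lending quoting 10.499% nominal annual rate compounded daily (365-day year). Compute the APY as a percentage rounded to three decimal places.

EAR = (1 + 0.10499/365)^365 − 1.
= 1.110683 − 1 = 11.068%.

11.068%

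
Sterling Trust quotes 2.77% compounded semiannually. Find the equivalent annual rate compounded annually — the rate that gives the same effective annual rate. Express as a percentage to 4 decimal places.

EAR = (1 + 0.0277/2)^2 − 1 = 0.027892.
Compounded annually, the equivalent nominal rate is the EAR itself: 2.7892%.

2.7892%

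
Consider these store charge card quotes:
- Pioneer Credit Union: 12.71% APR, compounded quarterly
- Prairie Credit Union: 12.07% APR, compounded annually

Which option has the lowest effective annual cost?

Prairie Credit Union

Pioneer Credit Union: (1 + 0.1271/4)^4 − 1 = 13.329%
Prairie Credit Union: compounded annually, EAR = 12.070%
The lowest effective annual rate is Prairie Credit Union at 12.070%.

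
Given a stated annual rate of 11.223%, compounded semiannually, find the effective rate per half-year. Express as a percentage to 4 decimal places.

5.6115%

With a nominal annual rate compounded semiannually, the periodic rate is the nominal rate divided by 2.
i = 0.11223 / 2 = 0.0561150 = 5.6115%.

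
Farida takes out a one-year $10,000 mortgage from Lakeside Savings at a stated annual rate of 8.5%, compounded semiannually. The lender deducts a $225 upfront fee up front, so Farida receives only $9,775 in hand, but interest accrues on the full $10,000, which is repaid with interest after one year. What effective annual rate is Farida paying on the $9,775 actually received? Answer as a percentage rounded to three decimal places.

11.182%

Amount owed after one year: 10,000 × (1 + 0.085/2)^2 = 10,000 × 1.086806 = $10,868.06.
Effective rate on net proceeds: 10,868.06 / 9,775 − 1 = 0.111822 = 11.182%.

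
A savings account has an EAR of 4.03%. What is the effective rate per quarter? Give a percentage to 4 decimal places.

The per-quarter rate i satisfies (1 + i)^4 = 1 + 0.0403.
i = 1.0403^(1/4) − 1 = 0.0099262 = 0.9926%.

0.9926%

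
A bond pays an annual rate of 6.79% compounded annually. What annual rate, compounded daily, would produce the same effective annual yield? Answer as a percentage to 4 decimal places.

6.5700%

Compounded annually, EAR = nominal = 0.067900.
Solve (1 + r/365)^365 = 1.067900: r/365 = 1.067900^(1/365) − 1 = 0.000180, so r = 0.065700 = 6.5700%.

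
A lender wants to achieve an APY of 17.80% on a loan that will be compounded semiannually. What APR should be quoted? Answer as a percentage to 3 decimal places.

17.071%

(1 + r/2)^2 − 1 = 0.1780, so 1 + r/2 = 1.1780^(1/2).
r/2 = 0.085357, so r = 0.170714 = 17.071%.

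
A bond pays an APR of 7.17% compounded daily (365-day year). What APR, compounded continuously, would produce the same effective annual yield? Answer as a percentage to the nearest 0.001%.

7.169%

EAR = (1 + 0.0717/365)^365 − 1 = 0.074325.
Equivalent continuous rate: r = ln(1 + 0.074325) = 0.071693 = 7.169%.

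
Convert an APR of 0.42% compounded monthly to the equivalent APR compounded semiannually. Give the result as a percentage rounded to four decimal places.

0.4204%

EAR = (1 + 0.0042/12)^12 − 1 = 0.004208.
Solve (1 + r/2)^2 = 1.004208: r/2 = 1.004208^(1/2) − 1 = 0.002102, so r = 0.004204 = 0.4204%.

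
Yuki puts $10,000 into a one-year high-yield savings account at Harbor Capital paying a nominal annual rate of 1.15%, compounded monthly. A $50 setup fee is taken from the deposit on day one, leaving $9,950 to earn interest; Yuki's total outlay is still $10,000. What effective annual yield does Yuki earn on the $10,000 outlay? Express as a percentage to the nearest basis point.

Value after one year: 9,950 × (1 + 0.0115/12)^12 = 9,950 × 1.011561 = $10,065.03.
Effective yield on the $10,000 outlay: 10,065.03 / 10,000 − 1 = 0.006503 = 0.65%.

0.65%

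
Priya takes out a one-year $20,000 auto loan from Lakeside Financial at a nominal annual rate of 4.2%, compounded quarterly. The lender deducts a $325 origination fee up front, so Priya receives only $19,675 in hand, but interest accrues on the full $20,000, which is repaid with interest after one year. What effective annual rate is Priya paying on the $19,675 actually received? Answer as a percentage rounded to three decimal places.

Amount owed after one year: 20,000 × (1 + 0.042/4)^4 = 20,000 × 1.042666 = $20,853.32.
Effective rate on net proceeds: 20,853.32 / 19,675 − 1 = 0.059889 = 5.989%.

5.989%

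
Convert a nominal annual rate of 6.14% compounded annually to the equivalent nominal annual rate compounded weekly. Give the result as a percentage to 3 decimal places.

Compounded annually, EAR = nominal = 0.061400.
Solve (1 + r/52)^52 = 1.061400: r/52 = 1.061400^(1/52) − 1 = 0.001147, so r = 0.059623 = 5.962%.

5.962%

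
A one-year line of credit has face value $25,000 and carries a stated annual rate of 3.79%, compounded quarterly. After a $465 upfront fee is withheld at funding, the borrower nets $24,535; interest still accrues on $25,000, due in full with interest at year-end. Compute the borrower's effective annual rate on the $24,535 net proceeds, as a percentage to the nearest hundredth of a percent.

5.81%

Amount owed after one year: 25,000 × (1 + 0.0379/4)^4 = 25,000 × 1.038442 = $25,961.05.
Effective rate on net proceeds: 25,961.05 / 24,535 − 1 = 0.058123 = 5.81%.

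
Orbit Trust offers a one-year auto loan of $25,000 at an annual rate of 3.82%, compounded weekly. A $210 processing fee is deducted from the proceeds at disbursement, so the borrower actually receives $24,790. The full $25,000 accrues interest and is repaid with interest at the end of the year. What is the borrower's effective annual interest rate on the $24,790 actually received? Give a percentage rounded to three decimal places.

Amount owed after one year: 25,000 × (1 + 0.0382/52)^52 = 25,000 × 1.038924 = $25,973.11.
Effective rate on net proceeds: 25,973.11 / 24,790 − 1 = 0.047725 = 4.773%.

4.773%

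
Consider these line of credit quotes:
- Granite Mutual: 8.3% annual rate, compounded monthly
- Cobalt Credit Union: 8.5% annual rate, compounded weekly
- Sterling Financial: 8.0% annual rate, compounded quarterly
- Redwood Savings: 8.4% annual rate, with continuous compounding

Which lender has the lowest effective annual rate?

Granite Mutual: (1 + 0.083/12)^12 − 1 = 8.623%
Cobalt Credit Union: (1 + 0.085/52)^52 − 1 = 8.864%
Sterling Financial: (1 + 0.080/4)^4 − 1 = 8.243%
Redwood Savings: e^0.084 − 1 = 8.763%
The lowest effective annual rate is Sterling Financial at 8.243%.

Sterling Financial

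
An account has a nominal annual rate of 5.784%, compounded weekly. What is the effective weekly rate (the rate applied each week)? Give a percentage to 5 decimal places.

0.11123%

With a nominal annual rate compounded weekly, the periodic rate is the nominal rate divided by 52.
i = 0.05784 / 52 = 0.0011123 = 0.11123%.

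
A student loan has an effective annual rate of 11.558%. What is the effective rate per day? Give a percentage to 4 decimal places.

0.0300%

The per-day rate i satisfies (1 + i)^365 = 1 + 0.11558.
i = 1.11558^(1/365) − 1 = 0.0002997 = 0.0300%.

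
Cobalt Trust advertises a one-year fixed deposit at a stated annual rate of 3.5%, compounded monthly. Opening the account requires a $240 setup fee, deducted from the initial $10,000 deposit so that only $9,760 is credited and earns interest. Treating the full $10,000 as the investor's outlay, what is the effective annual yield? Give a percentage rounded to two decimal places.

1.07%

Value after one year: 9,760 × (1 + 0.035/12)^12 = 9,760 × 1.035567 = $10,107.13.
Effective yield on the $10,000 outlay: 10,107.13 / 10,000 − 1 = 0.010713 = 1.07%.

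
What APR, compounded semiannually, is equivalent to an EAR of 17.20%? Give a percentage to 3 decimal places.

(1 + r/2)^2 − 1 = 0.1720, so 1 + r/2 = 1.1720^(1/2).
r/2 = 0.082589, so r = 0.165179 = 16.518%.

16.518%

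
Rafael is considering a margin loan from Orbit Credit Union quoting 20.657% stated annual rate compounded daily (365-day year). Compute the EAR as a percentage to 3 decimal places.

22.938%

EAR = (1 + 0.20657/365)^365 − 1.
= 1.229382 − 1 = 22.938%.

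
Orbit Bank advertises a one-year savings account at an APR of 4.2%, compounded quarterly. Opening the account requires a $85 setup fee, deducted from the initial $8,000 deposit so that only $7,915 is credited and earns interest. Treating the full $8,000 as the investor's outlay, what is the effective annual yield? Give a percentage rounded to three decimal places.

3.159%

Value after one year: 7,915 × (1 + 0.042/4)^4 = 7,915 × 1.042666 = $8,252.70.
Effective yield on the $8,000 outlay: 8,252.70 / 8,000 − 1 = 0.031588 = 3.159%.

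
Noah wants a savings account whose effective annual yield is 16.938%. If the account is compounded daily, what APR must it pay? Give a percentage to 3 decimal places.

(1 + r/365)^365 − 1 = 0.16938, so 1 + r/365 = 1.16938^(1/365).
r/365 = 0.000429, so r = 0.156507 = 15.651%.

15.651%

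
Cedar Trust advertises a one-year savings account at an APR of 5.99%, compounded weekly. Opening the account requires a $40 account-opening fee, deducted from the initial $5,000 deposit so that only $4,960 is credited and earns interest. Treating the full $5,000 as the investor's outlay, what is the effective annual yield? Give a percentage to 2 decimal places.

Value after one year: 4,960 × (1 + 0.0599/52)^52 = 4,960 × 1.061694 = $5,266.00.
Effective yield on the $5,000 outlay: 5,266.00 / 5,000 − 1 = 0.053200 = 5.32%.

5.32%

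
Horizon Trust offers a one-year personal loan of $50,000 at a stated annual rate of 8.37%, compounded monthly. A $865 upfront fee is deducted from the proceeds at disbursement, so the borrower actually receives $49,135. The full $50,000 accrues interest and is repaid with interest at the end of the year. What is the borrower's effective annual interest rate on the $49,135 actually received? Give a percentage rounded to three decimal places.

Amount owed after one year: 50,000 × (1 + 0.0837/12)^12 = 50,000 × 1.086987 = $54,349.34.
Effective rate on net proceeds: 54,349.34 / 49,135 − 1 = 0.106123 = 10.612%.

10.612%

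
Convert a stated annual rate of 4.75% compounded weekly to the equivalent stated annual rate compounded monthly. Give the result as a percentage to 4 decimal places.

4.7572%

EAR = (1 + 0.0475/52)^52 − 1 = 0.048623.
Solve (1 + r/12)^12 = 1.048623: r/12 = 1.048623^(1/12) − 1 = 0.003964, so r = 0.047572 = 4.7572%.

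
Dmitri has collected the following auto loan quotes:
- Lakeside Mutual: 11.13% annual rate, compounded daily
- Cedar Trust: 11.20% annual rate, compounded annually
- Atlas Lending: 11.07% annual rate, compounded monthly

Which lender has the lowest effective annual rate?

Lakeside Mutual: (1 + 0.1113/365)^365 − 1 = 11.771%
Cedar Trust: compounded annually, EAR = 11.200%
Atlas Lending: (1 + 0.1107/12)^12 − 1 = 11.649%
The lowest effective annual rate is Cedar Trust at 11.200%.

Cedar Trust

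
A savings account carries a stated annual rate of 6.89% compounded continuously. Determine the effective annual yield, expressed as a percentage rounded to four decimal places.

With continuous compounding, EAR = e^0.0689 − 1.
e^0.0689 = 1.071329, so EAR = 0.071329 = 7.1329%.

7.1329%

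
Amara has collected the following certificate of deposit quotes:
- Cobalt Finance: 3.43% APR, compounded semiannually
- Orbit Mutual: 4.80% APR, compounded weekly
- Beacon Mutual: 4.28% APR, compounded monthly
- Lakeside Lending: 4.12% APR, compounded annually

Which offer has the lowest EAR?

Cobalt Finance

Cobalt Finance: (1 + 0.0343/2)^2 − 1 = 3.459%
Orbit Mutual: (1 + 0.0480/52)^52 − 1 = 4.915%
Beacon Mutual: (1 + 0.0428/12)^12 − 1 = 4.365%
Lakeside Lending: compounded annually, EAR = 4.120%
The lowest effective annual rate is Cobalt Finance at 3.459%.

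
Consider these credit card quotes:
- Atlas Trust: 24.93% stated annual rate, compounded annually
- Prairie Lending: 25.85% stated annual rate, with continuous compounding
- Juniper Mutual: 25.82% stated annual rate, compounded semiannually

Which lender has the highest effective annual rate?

Atlas Trust: compounded annually, EAR = 24.930%
Prairie Lending: e^0.2585 − 1 = 29.499%
Juniper Mutual: (1 + 0.2582/2)^2 − 1 = 27.487%
The highest effective annual rate is Prairie Lending at 29.499%.

Prairie Lending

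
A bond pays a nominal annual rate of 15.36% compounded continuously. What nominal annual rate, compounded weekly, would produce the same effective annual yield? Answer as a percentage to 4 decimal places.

15.3827%

EAR under continuous compounding: e^0.1536 − 1 = 0.166024.
Solve (1 + r/52)^52 = 1.166024: r/52 = 1.166024^(1/52) − 1 = 0.002958, so r = 0.153827 = 15.3827%.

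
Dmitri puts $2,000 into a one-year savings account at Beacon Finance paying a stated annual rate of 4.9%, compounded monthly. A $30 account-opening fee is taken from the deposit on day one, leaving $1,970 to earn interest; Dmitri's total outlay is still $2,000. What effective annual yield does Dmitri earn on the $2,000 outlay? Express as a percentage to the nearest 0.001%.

Value after one year: 1,970 × (1 + 0.049/12)^12 = 1,970 × 1.050116 = $2,068.73.
Effective yield on the $2,000 outlay: 2,068.73 / 2,000 − 1 = 0.034364 = 3.436%.

3.436%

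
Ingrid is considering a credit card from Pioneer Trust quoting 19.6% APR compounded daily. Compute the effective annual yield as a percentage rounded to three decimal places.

EAR = (1 + 0.196/365)^365 − 1.
= (1 + 0.000537)^365 − 1 = 1.216463 − 1 = 21.646%.

21.646%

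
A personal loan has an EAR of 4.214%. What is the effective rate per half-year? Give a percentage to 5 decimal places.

2.08526%

The per-half-year rate i satisfies (1 + i)^2 = 1 + 0.04214.
i = 1.04214^(1/2) − 1 = 0.0208526 = 2.08526%.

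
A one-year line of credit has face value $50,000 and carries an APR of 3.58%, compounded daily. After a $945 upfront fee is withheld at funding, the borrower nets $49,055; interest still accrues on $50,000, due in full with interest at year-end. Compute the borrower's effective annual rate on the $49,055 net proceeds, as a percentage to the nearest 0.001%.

Amount owed after one year: 50,000 × (1 + 0.0358/365)^365 = 50,000 × 1.036447 = $51,822.34.
Effective rate on net proceeds: 51,822.34 / 49,055 − 1 = 0.056413 = 5.641%.

5.641%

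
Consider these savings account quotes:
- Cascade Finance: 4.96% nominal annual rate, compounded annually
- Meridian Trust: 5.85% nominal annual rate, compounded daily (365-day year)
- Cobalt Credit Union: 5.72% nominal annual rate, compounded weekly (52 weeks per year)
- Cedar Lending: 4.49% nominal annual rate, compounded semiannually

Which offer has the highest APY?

Cascade Finance: compounded annually, EAR = 4.960%
Meridian Trust: (1 + 0.0585/365)^365 − 1 = 6.024%
Cobalt Credit Union: (1 + 0.0572/52)^52 − 1 = 5.883%
Cedar Lending: (1 + 0.0449/2)^2 − 1 = 4.540%
The highest effective annual rate is Meridian Trust at 6.024%.

Meridian Trust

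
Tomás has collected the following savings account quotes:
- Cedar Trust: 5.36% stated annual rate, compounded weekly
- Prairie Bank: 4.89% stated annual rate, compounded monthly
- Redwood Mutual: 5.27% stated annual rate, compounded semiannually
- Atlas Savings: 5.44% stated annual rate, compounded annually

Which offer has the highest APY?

Cedar Trust: (1 + 0.0536/52)^52 − 1 = 5.503%
Prairie Bank: (1 + 0.0489/12)^12 − 1 = 5.001%
Redwood Mutual: (1 + 0.0527/2)^2 − 1 = 5.339%
Atlas Savings: compounded annually, EAR = 5.440%
The highest effective annual rate is Cedar Trust at 5.503%.

Cedar Trust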